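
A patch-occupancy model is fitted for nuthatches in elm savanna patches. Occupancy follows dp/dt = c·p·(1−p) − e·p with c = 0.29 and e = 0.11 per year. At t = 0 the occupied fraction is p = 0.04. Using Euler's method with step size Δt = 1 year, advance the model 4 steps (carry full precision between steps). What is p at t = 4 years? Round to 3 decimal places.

Update rule: p ← p + [c·p·(1−p) − e·p]·Δt with Δt = 1.
  1  |  dp/dt·Δt = +0.006736  |  p_1 = 0.046736
  2  |  dp/dt·Δt = +0.007779  |  p_2 = 0.054515
  3  |  dp/dt·Δt = +0.008951  |  p_3 = 0.063466
  4  |  dp/dt·Δt = +0.010256  |  p_4 = 0.073722

0.074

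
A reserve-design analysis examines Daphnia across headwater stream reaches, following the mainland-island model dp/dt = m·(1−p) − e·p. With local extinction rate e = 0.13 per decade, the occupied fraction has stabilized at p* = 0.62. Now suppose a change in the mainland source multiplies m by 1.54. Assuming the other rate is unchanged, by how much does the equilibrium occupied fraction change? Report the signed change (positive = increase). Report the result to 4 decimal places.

0.0953

Balance m(1−p*) = e·p* gives m = e·p*/(1−p*) = 0.13×0.62000/0.38000 = 0.21211.
New p* = m/(m+e) = 0.32665/(0.32665+0.13000) = 0.71532.
Δp* = 0.71532 − 0.62000 = +0.09532.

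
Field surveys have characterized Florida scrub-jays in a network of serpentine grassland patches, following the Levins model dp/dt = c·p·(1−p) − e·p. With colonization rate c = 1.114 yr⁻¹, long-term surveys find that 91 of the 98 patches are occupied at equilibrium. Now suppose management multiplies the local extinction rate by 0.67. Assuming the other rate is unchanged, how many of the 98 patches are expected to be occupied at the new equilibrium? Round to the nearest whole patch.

93

Observed p* = 91/98 = 0.92857.
Balance c(1−p*) = e gives e = 1.114×(1 − 0.92857) = 0.07957.
New p* = 1 − e/c = 1 − 0.05331/1.11400 = 0.95215.
Expected occupied = 98 × 0.95215 = 93.31 ≈ 93.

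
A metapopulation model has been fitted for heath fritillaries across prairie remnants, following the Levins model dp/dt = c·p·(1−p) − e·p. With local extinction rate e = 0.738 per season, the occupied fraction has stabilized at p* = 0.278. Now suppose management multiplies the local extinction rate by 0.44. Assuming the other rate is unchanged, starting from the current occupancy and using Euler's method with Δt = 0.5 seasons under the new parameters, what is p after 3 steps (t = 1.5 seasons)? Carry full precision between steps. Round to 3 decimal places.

Balance c(1−p*) = e gives c = e/(1 − 0.27800) = 0.738/0.72200 = 1.02216.
Starting from p₀ = 0.27800; update p ← p + (dp/dt)·Δt with the new parameters.
t = 0.5: p = 0.27800 + (+0.05745) = 0.33545
t = 1: p = 0.33545 + (+0.05947) = 0.39491
t = 1.5: p = 0.39491 + (+0.05801) = 0.45292

0.453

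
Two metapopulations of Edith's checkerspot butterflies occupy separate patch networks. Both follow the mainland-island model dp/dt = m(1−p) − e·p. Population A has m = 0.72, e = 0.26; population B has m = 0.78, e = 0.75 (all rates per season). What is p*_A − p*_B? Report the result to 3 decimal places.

0.225

A: p*_A = m/(m+e) = 0.72/0.9800 = 0.7347.
B: p*_B = 0.78/1.5300 = 0.5098.
p*_A − p*_B = 0.7347 − 0.5098 = 0.2249.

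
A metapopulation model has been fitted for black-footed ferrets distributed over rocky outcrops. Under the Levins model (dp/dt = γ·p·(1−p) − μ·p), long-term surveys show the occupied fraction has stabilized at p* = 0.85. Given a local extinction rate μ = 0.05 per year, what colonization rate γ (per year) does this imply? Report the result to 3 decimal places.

At equilibrium γ(1−p*) = μ, so γ = μ/(1−p*).
γ = 0.05/(1 − 0.85) = 0.05/0.1500 = 0.3333.

0.333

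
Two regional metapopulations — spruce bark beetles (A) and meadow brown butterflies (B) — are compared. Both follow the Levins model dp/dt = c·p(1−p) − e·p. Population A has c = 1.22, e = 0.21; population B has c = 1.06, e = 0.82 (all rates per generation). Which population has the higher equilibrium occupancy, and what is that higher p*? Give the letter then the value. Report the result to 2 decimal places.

A, 0.83

A: p*_A = 1 − 0.21/1.22 = 0.8279.
B: p*_B = 1 − 0.82/1.06 = 0.2264.
A is higher at 0.8279.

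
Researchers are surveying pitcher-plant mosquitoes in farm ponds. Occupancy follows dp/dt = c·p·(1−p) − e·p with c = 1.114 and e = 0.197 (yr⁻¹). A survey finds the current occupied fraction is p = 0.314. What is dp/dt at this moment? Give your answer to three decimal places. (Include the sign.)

Colonization term: c·p·(1−p) = 1.114×0.314×0.6860 = 0.23996.
Extinction term: e·p = 0.06186.
dp/dt = 0.23996 − 0.06186 = 0.17810.

0.178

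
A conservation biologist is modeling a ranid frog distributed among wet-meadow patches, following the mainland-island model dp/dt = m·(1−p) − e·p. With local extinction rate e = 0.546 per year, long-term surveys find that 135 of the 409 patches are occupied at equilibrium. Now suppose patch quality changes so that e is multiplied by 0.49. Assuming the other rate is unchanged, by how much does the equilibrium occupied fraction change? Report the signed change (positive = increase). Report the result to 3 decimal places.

0.171

Observed p* = 135/409 = 0.33007.
Balance m(1−p*) = e·p* gives m = e·p*/(1−p*) = 0.546×0.33007/0.66993 = 0.26901.
New p* = m/(m+e) = 0.26901/(0.26901+0.26754) = 0.50137.
Δp* = 0.50137 − 0.33007 = +0.17130.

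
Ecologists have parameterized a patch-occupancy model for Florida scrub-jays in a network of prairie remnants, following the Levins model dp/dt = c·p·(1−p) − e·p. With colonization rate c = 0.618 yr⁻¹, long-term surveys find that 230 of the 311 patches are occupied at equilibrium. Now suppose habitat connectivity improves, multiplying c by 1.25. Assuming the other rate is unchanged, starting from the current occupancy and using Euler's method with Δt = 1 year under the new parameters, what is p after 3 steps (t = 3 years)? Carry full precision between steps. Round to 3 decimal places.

0.788

Observed p* = 230/311 = 0.73955.
Balance c(1−p*) = e gives e = 0.618×(1 − 0.73955) = 0.16096.
Starting from p₀ = 0.73955; update p ← p + (dp/dt)·Δt with the new parameters.
t = 1: p = 0.73955 + (+0.02976) = 0.76931
t = 2: p = 0.76931 + (+0.01327) = 0.78258
t = 3: p = 0.78258 + (+0.00548) = 0.78806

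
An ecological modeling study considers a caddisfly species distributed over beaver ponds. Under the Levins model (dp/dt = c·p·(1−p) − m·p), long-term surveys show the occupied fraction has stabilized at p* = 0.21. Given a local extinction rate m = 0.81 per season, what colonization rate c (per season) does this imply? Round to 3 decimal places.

1.025

At equilibrium c(1−p*) = m, so c = m/(1−p*).
c = 0.81/(1 − 0.21) = 0.81/0.7900 = 1.0253.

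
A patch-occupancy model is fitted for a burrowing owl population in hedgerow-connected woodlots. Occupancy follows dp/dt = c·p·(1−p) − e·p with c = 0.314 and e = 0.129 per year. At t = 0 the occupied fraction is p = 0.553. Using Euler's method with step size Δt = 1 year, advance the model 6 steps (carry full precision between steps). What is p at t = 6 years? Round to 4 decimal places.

Update rule: p ← p + [c·p·(1−p) − e·p]·Δt with Δt = 1.
t = 1: p = 0.55300 + (+0.00628) = 0.55928
t = 2: p = 0.55928 + (+0.00525) = 0.56453
t = 3: p = 0.56453 + (+0.00437) = 0.56890
t = 4: p = 0.56890 + (+0.00362) = 0.57252
t = 5: p = 0.57252 + (+0.00299) = 0.57551
t = 6: p = 0.57551 + (+0.00247) = 0.57798

0.5780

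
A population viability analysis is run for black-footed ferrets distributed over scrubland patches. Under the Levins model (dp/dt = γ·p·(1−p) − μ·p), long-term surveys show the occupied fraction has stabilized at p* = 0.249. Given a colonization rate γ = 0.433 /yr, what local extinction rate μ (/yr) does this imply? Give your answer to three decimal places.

0.325

At equilibrium γ(1−p*) = μ.
μ = 0.433 × (1 − 0.249) = 0.433 × 0.7510 = 0.3252.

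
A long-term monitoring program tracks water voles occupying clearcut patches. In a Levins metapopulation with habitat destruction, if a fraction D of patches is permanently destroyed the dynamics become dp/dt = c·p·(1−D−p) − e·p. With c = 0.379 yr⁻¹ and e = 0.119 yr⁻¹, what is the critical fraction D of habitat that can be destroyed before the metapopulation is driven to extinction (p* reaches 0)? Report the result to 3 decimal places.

The nontrivial equilibrium is p* = (1−D) − e/c; extinction occurs when this hits zero.
So D_crit = 1 − e/c = 1 − 0.119/0.379 = 1 − 0.3140 = 0.6860.
Note this equals the original equilibrium occupancy — the Levins extinction-debt result.

0.686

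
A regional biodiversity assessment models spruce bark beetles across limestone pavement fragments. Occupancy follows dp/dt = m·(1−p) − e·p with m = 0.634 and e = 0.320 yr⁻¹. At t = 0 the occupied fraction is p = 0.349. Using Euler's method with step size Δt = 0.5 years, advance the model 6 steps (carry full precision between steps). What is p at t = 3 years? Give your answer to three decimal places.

Update rule: p ← p + [m·(1−p) − e·p]·Δt with Δt = 0.5.
p: 0.34900 → 0.49953  (Δp = +0.15053)
p: 0.49953 → 0.57825  (Δp = +0.07873)
p: 0.57825 → 0.61943  (Δp = +0.04117)
p: 0.61943 → 0.64096  (Δp = +0.02153)
p: 0.64096 → 0.65222  (Δp = +0.01126)
p: 0.65222 → 0.65811  (Δp = +0.00589)

0.658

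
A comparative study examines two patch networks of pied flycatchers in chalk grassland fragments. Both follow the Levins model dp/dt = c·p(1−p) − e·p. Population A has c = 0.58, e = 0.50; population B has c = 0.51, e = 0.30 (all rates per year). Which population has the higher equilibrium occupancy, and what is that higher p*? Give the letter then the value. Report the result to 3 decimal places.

A: p*_A = 1 − 0.50/0.58 = 0.1379.
B: p*_B = 1 − 0.30/0.51 = 0.4118.
B is higher at 0.4118.

B, 0.412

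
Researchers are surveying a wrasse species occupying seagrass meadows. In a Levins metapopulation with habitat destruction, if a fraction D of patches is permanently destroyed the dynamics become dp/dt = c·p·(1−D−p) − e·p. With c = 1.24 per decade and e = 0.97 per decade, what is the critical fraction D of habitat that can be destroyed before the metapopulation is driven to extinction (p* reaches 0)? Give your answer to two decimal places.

0.22

The nontrivial equilibrium is p* = (1−D) − e/c; extinction occurs when this hits zero.
So D_crit = 1 − e/c = 1 − 0.97/1.24 = 1 − 0.7823 = 0.2177.
Note this equals the original equilibrium occupancy — the Levins extinction-debt result.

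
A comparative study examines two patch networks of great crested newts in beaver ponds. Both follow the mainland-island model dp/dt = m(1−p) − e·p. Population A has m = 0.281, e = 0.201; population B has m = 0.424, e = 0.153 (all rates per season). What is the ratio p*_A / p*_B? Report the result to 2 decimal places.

A: p*_A = m/(m+e) = 0.281/0.4820 = 0.5830.
B: p*_B = 0.424/0.5770 = 0.7348.
p*_A / p*_B = 0.5830/0.7348 = 0.7934.

0.79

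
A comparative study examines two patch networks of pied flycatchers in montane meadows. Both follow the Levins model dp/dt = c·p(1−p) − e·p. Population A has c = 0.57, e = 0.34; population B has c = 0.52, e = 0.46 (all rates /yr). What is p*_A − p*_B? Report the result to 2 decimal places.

0.29

A: p*_A = 1 − 0.34/0.57 = 0.4035.
B: p*_B = 1 − 0.46/0.52 = 0.1154.
p*_A − p*_B = 0.4035 − 0.1154 = 0.2881.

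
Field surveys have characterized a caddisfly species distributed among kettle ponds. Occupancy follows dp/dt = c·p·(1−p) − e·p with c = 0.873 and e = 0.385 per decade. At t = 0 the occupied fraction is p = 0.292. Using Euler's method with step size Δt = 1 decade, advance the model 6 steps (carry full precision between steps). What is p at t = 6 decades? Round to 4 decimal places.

0.5439

Update rule: p ← p + [c·p·(1−p) − e·p]·Δt with Δt = 1.
  1  |  dp/dt·Δt = +0.068061  |  p_1 = 0.360061
  2  |  dp/dt·Δt = +0.062531  |  p_2 = 0.422591
  3  |  dp/dt·Δt = +0.050321  |  p_3 = 0.472912
  4  |  dp/dt·Δt = +0.035538  |  p_4 = 0.508451
  5  |  dp/dt·Δt = +0.022434  |  p_5 = 0.530885
  6  |  dp/dt·Δt = +0.013027  |  p_6 = 0.543911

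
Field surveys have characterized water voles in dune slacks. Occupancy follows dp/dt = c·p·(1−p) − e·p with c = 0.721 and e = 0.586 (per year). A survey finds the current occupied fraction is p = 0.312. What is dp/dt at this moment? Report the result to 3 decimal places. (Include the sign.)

-0.028

Colonization term: c·p·(1−p) = 0.721×0.312×0.6880 = 0.15477.
Extinction term: e·p = 0.18283.
dp/dt = 0.15477 − 0.18283 = -0.02807.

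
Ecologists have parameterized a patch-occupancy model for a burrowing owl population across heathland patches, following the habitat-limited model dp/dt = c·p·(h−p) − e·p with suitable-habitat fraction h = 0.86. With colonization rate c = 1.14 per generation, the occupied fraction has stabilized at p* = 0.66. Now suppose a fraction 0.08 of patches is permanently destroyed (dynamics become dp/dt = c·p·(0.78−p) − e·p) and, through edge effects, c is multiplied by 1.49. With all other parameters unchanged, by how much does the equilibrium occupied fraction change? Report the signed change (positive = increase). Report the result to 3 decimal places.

Balance c(h−p*) = e gives e = 1.14×(0.86 − 0.66000) = 0.22800.
New p* = 0.78 − e/c = 0.78 − 0.22800/1.69860 = 0.64577.
Δp* = 0.64577 − 0.66000 = -0.01423.

-0.014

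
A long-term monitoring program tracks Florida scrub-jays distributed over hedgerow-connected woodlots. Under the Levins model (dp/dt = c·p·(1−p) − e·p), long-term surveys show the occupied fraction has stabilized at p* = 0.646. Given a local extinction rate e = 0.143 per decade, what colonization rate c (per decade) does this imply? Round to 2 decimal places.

At equilibrium c(1−p*) = e, so c = e/(1−p*).
c = 0.143/(1 − 0.646) = 0.143/0.3540 = 0.4040.

0.40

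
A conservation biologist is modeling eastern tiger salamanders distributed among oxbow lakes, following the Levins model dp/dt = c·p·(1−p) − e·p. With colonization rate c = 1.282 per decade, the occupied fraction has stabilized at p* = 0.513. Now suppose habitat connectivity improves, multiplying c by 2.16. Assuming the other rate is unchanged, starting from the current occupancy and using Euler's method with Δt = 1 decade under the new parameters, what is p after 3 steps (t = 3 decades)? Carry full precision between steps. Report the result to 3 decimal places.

0.887

Balance c(1−p*) = e gives e = 1.282×(1 − 0.51300) = 0.62433.
Starting from p₀ = 0.51300; update p ← p + (dp/dt)·Δt with the new parameters.
p: 0.51300 → 0.88453  (Δp = +0.37153)
p: 0.88453 → 0.61512  (Δp = -0.26941)
p: 0.61512 → 0.88666  (Δp = +0.27154)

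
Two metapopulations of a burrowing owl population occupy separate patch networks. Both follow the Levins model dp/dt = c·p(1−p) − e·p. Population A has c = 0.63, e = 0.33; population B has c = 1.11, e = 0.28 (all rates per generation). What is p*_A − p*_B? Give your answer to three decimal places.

A: p*_A = 1 − 0.33/0.63 = 0.4762.
B: p*_B = 1 − 0.28/1.11 = 0.7477.
p*_A − p*_B = 0.4762 − 0.7477 = -0.2716.

-0.272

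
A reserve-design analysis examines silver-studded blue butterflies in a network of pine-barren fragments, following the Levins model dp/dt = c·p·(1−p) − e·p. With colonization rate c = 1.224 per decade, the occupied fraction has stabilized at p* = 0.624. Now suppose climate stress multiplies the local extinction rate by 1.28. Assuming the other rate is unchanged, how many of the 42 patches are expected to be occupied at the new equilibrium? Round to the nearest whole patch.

22

Balance c(1−p*) = e gives e = 1.224×(1 − 0.62400) = 0.46022.
New p* = 1 − e/c = 1 − 0.58908/1.22400 = 0.51873.
Expected occupied = 42 × 0.51873 = 21.79 ≈ 22.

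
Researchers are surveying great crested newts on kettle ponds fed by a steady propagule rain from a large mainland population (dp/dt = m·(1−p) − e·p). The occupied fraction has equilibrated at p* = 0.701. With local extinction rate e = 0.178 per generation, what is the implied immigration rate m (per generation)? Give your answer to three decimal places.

0.417

At equilibrium m(1−p*) = e·p*, so m = e·p*/(1−p*).
m = 0.178 × 0.701 / 0.2990 = 0.1248/0.2990 = 0.4173.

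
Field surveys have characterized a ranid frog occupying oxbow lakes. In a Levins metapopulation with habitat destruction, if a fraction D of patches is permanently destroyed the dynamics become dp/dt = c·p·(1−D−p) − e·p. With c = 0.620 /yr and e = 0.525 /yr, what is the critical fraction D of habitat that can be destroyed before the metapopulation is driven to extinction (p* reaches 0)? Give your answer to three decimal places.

0.153

The nontrivial equilibrium is p* = (1−D) − e/c; extinction occurs when this hits zero.
So D_crit = 1 − e/c = 1 − 0.525/0.620 = 1 − 0.8468 = 0.1532.
This equals the undisturbed p*, a classic result of Lande's extension.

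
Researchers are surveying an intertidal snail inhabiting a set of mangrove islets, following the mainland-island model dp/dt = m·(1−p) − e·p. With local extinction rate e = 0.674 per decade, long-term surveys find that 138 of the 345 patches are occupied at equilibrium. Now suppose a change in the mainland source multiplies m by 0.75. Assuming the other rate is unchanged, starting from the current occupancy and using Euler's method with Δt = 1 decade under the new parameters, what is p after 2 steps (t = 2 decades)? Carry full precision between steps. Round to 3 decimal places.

0.333

Observed p* = 138/345 = 0.40000.
Balance m(1−p*) = e·p* gives m = e·p*/(1−p*) = 0.674×0.40000/0.60000 = 0.44933.
Starting from p₀ = 0.40000; update p ← p + (dp/dt)·Δt with the new parameters.
t = 1: p = 0.40000 + (-0.06740) = 0.33260
t = 2: p = 0.33260 + (+0.00074) = 0.33334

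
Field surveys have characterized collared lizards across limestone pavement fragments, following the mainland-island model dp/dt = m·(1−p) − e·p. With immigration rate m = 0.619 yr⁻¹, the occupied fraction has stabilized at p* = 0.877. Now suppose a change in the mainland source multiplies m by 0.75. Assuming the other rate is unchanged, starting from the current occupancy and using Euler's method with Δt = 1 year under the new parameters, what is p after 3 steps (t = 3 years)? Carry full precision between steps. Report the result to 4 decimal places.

0.8456

Balance m(1−p*) = e·p* gives e = m(1−p*)/p* = 0.619×0.12300/0.87700 = 0.08682.
Starting from p₀ = 0.87700; update p ← p + (dp/dt)·Δt with the new parameters.
step 1: Δp = -0.01903, p = 0.85797
step 2: Δp = -0.00855, p = 0.84942
step 3: Δp = -0.00384, p = 0.84558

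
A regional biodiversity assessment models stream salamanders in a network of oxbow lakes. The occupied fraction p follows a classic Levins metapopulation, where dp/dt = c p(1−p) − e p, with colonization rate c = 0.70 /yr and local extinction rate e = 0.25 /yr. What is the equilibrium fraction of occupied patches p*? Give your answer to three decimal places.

Setting dp/dt = 0 and dividing through by p* gives c·(1−p*) = e.
So p* = 1 − e/c = 1 − 0.25/0.70 = 1 − 0.3571 = 0.6429.

0.643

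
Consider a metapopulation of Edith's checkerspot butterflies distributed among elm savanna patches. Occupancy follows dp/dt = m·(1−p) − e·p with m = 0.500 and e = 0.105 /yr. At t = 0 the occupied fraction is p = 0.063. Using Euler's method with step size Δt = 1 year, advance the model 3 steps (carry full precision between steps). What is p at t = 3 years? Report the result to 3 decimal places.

Update rule: p ← p + [m·(1−p) − e·p]·Δt with Δt = 1.
  1  |  dp/dt·Δt = +0.461885  |  p_1 = 0.524885
  2  |  dp/dt·Δt = +0.182445  |  p_2 = 0.707330
  3  |  dp/dt·Δt = +0.072066  |  p_3 = 0.779395

0.779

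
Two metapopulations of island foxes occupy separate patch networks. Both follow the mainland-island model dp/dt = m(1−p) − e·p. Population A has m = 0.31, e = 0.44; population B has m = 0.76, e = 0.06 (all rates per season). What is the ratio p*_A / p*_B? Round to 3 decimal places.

0.446

A: p*_A = m/(m+e) = 0.31/0.7500 = 0.4133.
B: p*_B = 0.76/0.8200 = 0.9268.
p*_A / p*_B = 0.4133/0.9268 = 0.4460.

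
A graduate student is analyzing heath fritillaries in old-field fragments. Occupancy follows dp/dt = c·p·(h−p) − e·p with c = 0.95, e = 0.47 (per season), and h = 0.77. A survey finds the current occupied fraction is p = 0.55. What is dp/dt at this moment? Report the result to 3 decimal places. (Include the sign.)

-0.144

Colonization term: c·p·(h−p) = 0.95×0.55×0.2200 = 0.11495.
Extinction term: e·p = 0.25850.
dp/dt = 0.11495 − 0.25850 = -0.14355.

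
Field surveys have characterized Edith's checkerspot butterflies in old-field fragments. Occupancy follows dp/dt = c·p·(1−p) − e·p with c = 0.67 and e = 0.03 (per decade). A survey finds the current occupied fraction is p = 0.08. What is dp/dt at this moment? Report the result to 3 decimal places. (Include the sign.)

Colonization term: c·p·(1−p) = 0.67×0.08×0.9200 = 0.04931.
Extinction term: e·p = 0.00240.
dp/dt = 0.04931 − 0.00240 = 0.04691.

0.047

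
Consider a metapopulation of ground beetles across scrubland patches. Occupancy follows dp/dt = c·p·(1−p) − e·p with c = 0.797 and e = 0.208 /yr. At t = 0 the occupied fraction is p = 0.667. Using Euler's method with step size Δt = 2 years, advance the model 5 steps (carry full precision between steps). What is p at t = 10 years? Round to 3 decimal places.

0.739

Update rule: p ← p + [c·p·(1−p) − e·p]·Δt with Δt = 2.
p: 0.66700 → 0.74357  (Δp = +0.07657)
p: 0.74357 → 0.73818  (Δp = -0.00539)
p: 0.73818 → 0.73917  (Δp = +0.00099)
p: 0.73917 → 0.73899  (Δp = -0.00018)
p: 0.73899 → 0.73903  (Δp = +0.00003)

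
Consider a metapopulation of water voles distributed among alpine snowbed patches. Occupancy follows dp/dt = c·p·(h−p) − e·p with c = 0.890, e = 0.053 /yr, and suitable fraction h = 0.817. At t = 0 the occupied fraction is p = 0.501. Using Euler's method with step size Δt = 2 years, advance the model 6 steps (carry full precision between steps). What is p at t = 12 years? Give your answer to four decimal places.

Update rule: p ← p + [c·p·(h−p) − e·p]·Δt with Δt = 2.
step 1: Δp = +0.22870, p = 0.72970
step 2: Δp = +0.03605, p = 0.76574
step 3: Δp = -0.01131, p = 0.75444
step 4: Δp = +0.00404, p = 0.75848
step 5: Δp = -0.00139, p = 0.75709
step 6: Δp = +0.00049, p = 0.75758

0.7576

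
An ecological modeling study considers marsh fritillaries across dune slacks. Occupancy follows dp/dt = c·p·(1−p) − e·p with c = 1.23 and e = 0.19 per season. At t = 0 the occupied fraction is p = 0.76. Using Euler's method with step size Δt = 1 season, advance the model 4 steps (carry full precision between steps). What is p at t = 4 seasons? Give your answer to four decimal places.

0.8455

Update rule: p ← p + [c·p·(1−p) − e·p]·Δt with Δt = 1.
p: 0.76000 → 0.83995  (Δp = +0.07995)
p: 0.83995 → 0.84571  (Δp = +0.00576)
p: 0.84571 → 0.84552  (Δp = -0.00019)
p: 0.84552 → 0.84553  (Δp = +0.00001)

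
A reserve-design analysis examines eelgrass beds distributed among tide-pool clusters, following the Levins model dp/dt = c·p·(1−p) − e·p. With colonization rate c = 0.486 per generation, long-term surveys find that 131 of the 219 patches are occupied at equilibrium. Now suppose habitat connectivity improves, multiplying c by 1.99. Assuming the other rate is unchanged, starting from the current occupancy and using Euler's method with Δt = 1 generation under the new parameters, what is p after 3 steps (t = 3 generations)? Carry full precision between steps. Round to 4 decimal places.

0.7915

Observed p* = 131/219 = 0.59817.
Balance c(1−p*) = e gives e = 0.486×(1 − 0.59817) = 0.19529.
Starting from p₀ = 0.59817; update p ← p + (dp/dt)·Δt with the new parameters.
t = 1: p = 0.59817 + (+0.11565) = 0.71382
t = 2: p = 0.71382 + (+0.05817) = 0.77199
t = 3: p = 0.77199 + (+0.01948) = 0.79147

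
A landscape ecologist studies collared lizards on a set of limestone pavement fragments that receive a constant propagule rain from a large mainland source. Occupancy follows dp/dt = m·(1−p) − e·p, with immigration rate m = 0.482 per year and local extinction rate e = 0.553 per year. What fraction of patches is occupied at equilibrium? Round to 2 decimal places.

0.47

Setting dp/dt = 0: m − m·p* = e·p*, so m = (m+e)·p*.
p* = m/(m+e) = 0.482/(0.482+0.553) = 0.482/1.0350 = 0.4657.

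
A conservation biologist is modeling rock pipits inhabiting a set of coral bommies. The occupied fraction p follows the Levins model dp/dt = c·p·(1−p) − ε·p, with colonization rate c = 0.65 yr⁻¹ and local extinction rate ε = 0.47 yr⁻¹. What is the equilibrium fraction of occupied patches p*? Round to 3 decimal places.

At equilibrium, colonization balances extinction: c·p*·(1−p*) = ε·p*.
So p* = 1 − ε/c = 1 − 0.47/0.65 = 1 − 0.7231 = 0.2769.

0.277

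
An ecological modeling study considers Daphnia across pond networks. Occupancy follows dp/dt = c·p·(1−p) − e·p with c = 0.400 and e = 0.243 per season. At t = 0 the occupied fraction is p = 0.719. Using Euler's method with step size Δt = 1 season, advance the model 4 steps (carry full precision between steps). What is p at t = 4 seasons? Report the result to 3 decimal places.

0.499

Update rule: p ← p + [c·p·(1−p) − e·p]·Δt with Δt = 1.
step 1: Δp = -0.09390, p = 0.62510
step 2: Δp = -0.05816, p = 0.56694
step 3: Δp = -0.03956, p = 0.52738
step 4: Δp = -0.02845, p = 0.49893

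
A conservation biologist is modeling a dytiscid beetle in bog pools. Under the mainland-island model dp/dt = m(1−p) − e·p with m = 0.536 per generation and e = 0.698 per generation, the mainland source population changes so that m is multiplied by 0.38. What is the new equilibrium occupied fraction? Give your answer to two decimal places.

Before: p* = 0.536/(0.536+0.698) = 0.4344.
After: m = 0.20368, e = 0.698; p* = 0.20368/0.9017 = 0.2259.

0.23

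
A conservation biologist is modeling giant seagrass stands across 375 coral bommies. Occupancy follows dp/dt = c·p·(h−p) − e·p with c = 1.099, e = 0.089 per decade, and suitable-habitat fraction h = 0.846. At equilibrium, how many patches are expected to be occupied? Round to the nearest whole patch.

287

p* = h − e/c = 0.846 − 0.0810 = 0.7650.
Expected occupied patches = N × p* = 375 × 0.7650 = 286.88 ≈ 287.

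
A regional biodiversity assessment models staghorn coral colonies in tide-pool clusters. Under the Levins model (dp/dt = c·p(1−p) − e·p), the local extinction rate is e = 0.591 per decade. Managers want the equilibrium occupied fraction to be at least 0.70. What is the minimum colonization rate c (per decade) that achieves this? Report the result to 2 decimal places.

p* = 1 − e/c ≥ 0.70 requires e/c ≤ 0.3000, i.e. c ≥ e/0.3000.
c_min = 0.591/0.3000 = 1.9700.

1.97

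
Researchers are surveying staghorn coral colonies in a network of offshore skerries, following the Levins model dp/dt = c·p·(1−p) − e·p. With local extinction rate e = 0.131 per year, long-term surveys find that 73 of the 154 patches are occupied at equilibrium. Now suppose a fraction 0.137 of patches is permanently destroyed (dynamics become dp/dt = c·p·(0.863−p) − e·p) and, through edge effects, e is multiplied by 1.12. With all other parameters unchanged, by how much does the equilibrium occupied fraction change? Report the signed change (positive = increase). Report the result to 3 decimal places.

-0.200

Observed p* = 73/154 = 0.47403.
Balance c(1−p*) = e gives c = e/(1 − 0.47403) = 0.131/0.52597 = 0.24906.
New p* = 0.863 − e/c = 0.863 − 0.14672/0.24906 = 0.27391.
Δp* = 0.27391 − 0.47403 = -0.20012.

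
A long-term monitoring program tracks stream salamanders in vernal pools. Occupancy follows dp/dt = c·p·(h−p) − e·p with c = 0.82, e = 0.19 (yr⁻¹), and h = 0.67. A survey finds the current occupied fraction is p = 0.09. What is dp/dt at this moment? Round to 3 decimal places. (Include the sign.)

0.026

Colonization term: c·p·(h−p) = 0.82×0.09×0.5800 = 0.04280.
Extinction term: e·p = 0.01710.
dp/dt = 0.04280 − 0.01710 = 0.02570.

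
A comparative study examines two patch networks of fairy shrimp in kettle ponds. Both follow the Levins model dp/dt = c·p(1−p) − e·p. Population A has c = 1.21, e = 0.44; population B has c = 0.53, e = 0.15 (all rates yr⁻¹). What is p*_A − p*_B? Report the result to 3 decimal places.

-0.081

A: p*_A = 1 − 0.44/1.21 = 0.6364.
B: p*_B = 1 − 0.15/0.53 = 0.7170.
p*_A − p*_B = 0.6364 − 0.7170 = -0.0806.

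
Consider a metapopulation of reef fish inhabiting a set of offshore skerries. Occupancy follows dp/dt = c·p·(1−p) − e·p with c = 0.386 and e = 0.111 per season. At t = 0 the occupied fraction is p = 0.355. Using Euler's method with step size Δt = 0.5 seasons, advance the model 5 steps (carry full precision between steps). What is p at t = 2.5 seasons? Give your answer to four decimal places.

Update rule: p ← p + [c·p·(1−p) − e·p]·Δt with Δt = 0.5.
  1  |  dp/dt·Δt = +0.024490  |  p_1 = 0.379490
  2  |  dp/dt·Δt = +0.024385  |  p_2 = 0.403875
  3  |  dp/dt·Δt = +0.024052  |  p_3 = 0.427927
  4  |  dp/dt·Δt = +0.023498  |  p_4 = 0.451424
  5  |  dp/dt·Δt = +0.022741  |  p_5 = 0.474165

0.4742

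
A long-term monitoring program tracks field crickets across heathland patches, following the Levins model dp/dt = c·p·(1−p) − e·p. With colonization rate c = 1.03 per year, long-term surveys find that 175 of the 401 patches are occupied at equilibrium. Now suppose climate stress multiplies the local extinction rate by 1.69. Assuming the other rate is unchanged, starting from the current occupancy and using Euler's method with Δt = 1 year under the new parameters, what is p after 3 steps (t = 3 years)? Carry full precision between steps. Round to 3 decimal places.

Observed p* = 175/401 = 0.43641.
Balance c(1−p*) = e gives e = 1.03×(1 − 0.43641) = 0.58050.
Starting from p₀ = 0.43641; update p ← p + (dp/dt)·Δt with the new parameters.
p: 0.43641 → 0.26161  (Δp = -0.17480)
p: 0.26161 → 0.20392  (Δp = -0.05768)
p: 0.20392 → 0.17107  (Δp = -0.03285)

0.171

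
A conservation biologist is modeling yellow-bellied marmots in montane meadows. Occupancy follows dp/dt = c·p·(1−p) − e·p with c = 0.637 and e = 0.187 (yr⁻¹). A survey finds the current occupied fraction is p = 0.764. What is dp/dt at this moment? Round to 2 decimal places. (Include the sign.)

Colonization term: c·p·(1−p) = 0.637×0.764×0.2360 = 0.11485.
Extinction term: e·p = 0.14287.
dp/dt = 0.11485 − 0.14287 = -0.02801.

-0.03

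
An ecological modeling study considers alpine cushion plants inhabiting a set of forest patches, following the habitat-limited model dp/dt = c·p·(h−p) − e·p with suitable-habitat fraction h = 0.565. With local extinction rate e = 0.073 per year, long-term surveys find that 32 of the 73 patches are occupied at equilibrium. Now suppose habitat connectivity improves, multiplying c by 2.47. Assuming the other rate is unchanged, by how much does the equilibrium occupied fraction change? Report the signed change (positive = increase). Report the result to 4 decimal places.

0.0754

Observed p* = 32/73 = 0.43836.
Balance c(h−p*) = e gives c = e/(0.565 − 0.43836) = 0.073/0.12664 = 0.57644.
New p* = 0.565 − e/c = 0.565 − 0.07300/1.42381 = 0.51373.
Δp* = 0.51373 − 0.43836 = +0.07537.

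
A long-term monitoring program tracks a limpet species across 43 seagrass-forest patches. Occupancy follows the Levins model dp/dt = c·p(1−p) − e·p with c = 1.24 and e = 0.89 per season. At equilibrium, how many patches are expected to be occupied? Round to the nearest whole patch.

12

p* = 1 − e/c = 1 − 0.89/1.24 = 0.2823.
Expected occupied patches = N × p* = 43 × 0.2823 = 12.14 ≈ 12.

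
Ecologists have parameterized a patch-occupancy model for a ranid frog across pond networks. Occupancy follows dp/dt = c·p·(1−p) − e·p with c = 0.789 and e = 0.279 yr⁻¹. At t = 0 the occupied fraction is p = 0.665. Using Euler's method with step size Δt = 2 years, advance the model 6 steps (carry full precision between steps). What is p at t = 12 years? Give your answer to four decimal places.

Update rule: p ← p + [c·p·(1−p) − e·p]·Δt with Δt = 2.
t = 2: p = 0.66500 + (-0.01953) = 0.64547
t = 4: p = 0.64547 + (+0.00094) = 0.64640
t = 6: p = 0.64640 + (-0.00002) = 0.64639
t = 8: p = 0.64639 + (+0.00000) = 0.64639
t = 10: p = 0.64639 + (-0.00000) = 0.64639
t = 12: p = 0.64639 + (+0.00000) = 0.64639

0.6464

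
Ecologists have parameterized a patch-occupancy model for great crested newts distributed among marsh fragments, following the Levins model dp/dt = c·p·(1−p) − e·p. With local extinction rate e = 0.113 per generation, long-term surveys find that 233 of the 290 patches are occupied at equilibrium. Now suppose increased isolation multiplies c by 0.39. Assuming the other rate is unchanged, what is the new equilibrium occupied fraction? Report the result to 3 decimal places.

0.496

Observed p* = 233/290 = 0.80345.
Balance c(1−p*) = e gives c = e/(1 − 0.80345) = 0.113/0.19655 = 0.57492.
New p* = 1 − e/c = 1 − 0.11300/0.22422 = 0.49603.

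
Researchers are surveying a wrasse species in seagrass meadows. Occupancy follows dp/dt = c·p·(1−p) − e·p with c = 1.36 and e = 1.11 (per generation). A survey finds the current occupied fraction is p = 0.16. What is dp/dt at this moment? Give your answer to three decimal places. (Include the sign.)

Colonization term: c·p·(1−p) = 1.36×0.16×0.8400 = 0.18278.
Extinction term: e·p = 0.17760.
dp/dt = 0.18278 − 0.17760 = 0.00518.

0.005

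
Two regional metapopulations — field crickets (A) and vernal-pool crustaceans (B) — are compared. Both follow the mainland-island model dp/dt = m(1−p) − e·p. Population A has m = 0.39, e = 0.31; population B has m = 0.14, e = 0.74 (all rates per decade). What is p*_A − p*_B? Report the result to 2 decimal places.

0.40

A: p*_A = m/(m+e) = 0.39/0.7000 = 0.5571.
B: p*_B = 0.14/0.8800 = 0.1591.
p*_A − p*_B = 0.5571 − 0.1591 = 0.3981.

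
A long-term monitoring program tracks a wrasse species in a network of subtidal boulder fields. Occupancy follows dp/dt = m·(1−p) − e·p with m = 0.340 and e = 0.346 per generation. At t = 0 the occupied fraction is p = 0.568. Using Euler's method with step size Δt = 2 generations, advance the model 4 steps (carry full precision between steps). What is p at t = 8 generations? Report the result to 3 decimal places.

Update rule: p ← p + [m·(1−p) − e·p]·Δt with Δt = 2.
step 1: Δp = -0.09930, p = 0.46870
step 2: Δp = +0.03694, p = 0.50564
step 3: Δp = -0.01374, p = 0.49190
step 4: Δp = +0.00511, p = 0.49701

0.497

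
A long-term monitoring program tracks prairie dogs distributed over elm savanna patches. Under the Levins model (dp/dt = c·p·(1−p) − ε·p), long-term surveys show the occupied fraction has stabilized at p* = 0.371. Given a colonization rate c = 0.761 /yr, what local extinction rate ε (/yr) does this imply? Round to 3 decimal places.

0.479

At equilibrium c(1−p*) = ε.
ε = 0.761 × (1 − 0.371) = 0.761 × 0.6290 = 0.4787.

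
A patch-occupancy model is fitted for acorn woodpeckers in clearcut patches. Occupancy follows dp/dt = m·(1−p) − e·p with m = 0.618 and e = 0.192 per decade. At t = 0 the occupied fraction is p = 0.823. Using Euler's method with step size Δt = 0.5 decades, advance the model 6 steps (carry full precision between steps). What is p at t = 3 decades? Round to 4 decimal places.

0.7656

Update rule: p ← p + [m·(1−p) − e·p]·Δt with Δt = 0.5.
step 1: Δp = -0.02431, p = 0.79868
step 2: Δp = -0.01447, p = 0.78422
step 3: Δp = -0.00861, p = 0.77561
step 4: Δp = -0.00512, p = 0.77049
step 5: Δp = -0.00305, p = 0.76744
step 6: Δp = -0.00181, p = 0.76563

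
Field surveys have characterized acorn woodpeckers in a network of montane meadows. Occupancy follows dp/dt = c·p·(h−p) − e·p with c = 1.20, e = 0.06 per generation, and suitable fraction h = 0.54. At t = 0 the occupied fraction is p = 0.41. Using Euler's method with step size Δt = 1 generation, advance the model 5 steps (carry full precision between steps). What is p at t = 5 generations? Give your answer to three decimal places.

Update rule: p ← p + [c·p·(h−p) − e·p]·Δt with Δt = 1.
p: 0.41000 → 0.44936  (Δp = +0.03936)
p: 0.44936 → 0.47127  (Δp = +0.02191)
p: 0.47127 → 0.48186  (Δp = +0.01059)
p: 0.48186 → 0.48657  (Δp = +0.00470)
p: 0.48657 → 0.48857  (Δp = +0.00200)

0.489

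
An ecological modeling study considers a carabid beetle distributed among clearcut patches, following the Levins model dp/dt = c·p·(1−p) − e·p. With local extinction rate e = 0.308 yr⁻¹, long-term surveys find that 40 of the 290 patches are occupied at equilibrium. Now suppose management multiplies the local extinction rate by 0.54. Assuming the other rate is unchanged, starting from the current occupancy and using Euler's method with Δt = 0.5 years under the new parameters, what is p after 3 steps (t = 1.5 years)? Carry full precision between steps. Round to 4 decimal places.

0.1685

Observed p* = 40/290 = 0.13793.
Balance c(1−p*) = e gives c = e/(1 − 0.13793) = 0.308/0.86207 = 0.35728.
Starting from p₀ = 0.13793; update p ← p + (dp/dt)·Δt with the new parameters.
t = 0.5: p = 0.13793 + (+0.00977) = 0.14770
t = 1: p = 0.14770 + (+0.01021) = 0.15791
t = 1.5: p = 0.15791 + (+0.01062) = 0.16853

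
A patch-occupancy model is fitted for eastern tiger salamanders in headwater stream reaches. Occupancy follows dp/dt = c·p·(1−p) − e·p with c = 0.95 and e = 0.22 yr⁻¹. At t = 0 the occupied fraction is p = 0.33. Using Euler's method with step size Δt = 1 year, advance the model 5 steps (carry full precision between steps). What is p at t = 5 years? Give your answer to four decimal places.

Update rule: p ← p + [c·p·(1−p) − e·p]·Δt with Δt = 1.
p: 0.33000 → 0.46744  (Δp = +0.13744)
p: 0.46744 → 0.60110  (Δp = +0.13366)
p: 0.60110 → 0.69665  (Δp = +0.09555)
p: 0.69665 → 0.74415  (Δp = +0.04750)
p: 0.74415 → 0.76131  (Δp = +0.01716)

0.7613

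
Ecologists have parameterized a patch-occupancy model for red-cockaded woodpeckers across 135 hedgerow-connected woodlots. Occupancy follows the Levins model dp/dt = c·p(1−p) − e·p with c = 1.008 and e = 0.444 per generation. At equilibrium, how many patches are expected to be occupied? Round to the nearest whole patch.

76

p* = 1 − e/c = 1 − 0.444/1.008 = 0.5595.
Expected occupied patches = N × p* = 135 × 0.5595 = 75.54 ≈ 76.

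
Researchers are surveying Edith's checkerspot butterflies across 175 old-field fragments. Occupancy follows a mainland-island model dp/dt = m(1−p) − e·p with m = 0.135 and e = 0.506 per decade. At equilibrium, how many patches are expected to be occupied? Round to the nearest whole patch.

37

p* = m/(m+e) = 0.135/0.6410 = 0.2106.
Expected occupied patches = N × p* = 175 × 0.2106 = 36.86 ≈ 37.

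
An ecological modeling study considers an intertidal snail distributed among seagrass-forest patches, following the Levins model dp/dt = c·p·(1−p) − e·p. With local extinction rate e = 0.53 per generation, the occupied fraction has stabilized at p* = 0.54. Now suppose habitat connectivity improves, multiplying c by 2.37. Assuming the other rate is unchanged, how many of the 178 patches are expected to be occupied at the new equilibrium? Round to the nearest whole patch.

Balance c(1−p*) = e gives c = e/(1 − 0.54000) = 0.53/0.46000 = 1.15217.
New p* = 1 − e/c = 1 − 0.53000/2.73064 = 0.80591.
Expected occupied = 178 × 0.80591 = 143.45 ≈ 143.

143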